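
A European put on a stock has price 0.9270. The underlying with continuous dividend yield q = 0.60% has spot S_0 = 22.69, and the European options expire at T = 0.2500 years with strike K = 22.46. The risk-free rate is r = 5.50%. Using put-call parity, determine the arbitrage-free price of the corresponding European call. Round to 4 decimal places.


Answer: Call price = 1.4297

Derivation:
Put-call parity: C - P = S_0 * exp(-qT) - K * exp(-rT).
S_0 * exp(-qT) = 22.6900 * 0.99850112 = 22.65599051
K * exp(-rT) = 22.4600 * 0.98634410 = 22.15328847
C = P + S*exp(-qT) - K*exp(-rT)
C = 0.9270 + 22.65599051 - 22.15328847 = 1.4297


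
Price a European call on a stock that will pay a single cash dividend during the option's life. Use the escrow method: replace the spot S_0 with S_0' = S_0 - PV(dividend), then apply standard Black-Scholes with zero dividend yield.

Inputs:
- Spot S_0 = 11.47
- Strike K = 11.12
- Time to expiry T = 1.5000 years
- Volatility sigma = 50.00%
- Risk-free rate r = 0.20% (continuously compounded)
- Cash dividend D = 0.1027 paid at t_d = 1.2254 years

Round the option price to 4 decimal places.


PV(D) = D * exp(-r * t_d) = 0.1027 * 0.99755220 = 0.10244861
S_0' = S_0 - PV(D) = 11.4700 - 0.10244861 = 11.36755139
d1 = (ln(S_0'/K) + (r + sigma^2/2)*T) / (sigma*sqrt(T)) = 0.34703985
d2 = d1 - sigma*sqrt(T) = -0.26533259
exp(-rT) = 0.99700450
N(d1) = 0.63571931; N(d2) = 0.39537663
C = S_0' * N(d1) - K * exp(-rT) * N(d2) = 11.36755139 * 0.63571931 - 11.1200 * 0.99700450 * 0.39537663 = 2.8432

Answer: Price = 2.8432


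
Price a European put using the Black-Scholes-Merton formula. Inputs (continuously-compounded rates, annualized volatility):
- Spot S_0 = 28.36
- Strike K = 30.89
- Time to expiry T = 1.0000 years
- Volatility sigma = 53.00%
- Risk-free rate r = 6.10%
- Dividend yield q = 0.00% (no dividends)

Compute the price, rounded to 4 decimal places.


Answer: Price = 6.3576

Derivation:
d1 = (ln(S/K) + (r - q + 0.5*sigma^2) * T) / (sigma * sqrt(T)) = 0.21886263
d2 = d1 - sigma * sqrt(T) = -0.31113737
exp(-rT) = 0.94082324; exp(-qT) = 1.00000000
P = K * exp(-rT) * N(-d2) - S_0 * exp(-qT) * N(-d1)
N(-d1) = 0.41337853; N(-d2) = 0.62215190
P = 30.8900 * 0.94082324 * 0.62215190 - 28.3600 * 1.00000000 * 0.41337853 = 6.3576


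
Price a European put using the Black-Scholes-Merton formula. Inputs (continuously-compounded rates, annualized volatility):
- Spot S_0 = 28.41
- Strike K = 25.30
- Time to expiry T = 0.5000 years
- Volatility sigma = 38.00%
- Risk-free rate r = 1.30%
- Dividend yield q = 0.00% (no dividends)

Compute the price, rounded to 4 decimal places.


Answer: Price = 1.5142

Derivation:
d1 = (ln(S/K) + (r - q + 0.5*sigma^2) * T) / (sigma * sqrt(T)) = 0.59001288
d2 = d1 - sigma * sqrt(T) = 0.32131230
exp(-rT) = 0.99352108; exp(-qT) = 1.00000000
P = K * exp(-rT) * N(-d2) - S_0 * exp(-qT) * N(-d1)
N(-d1) = 0.27759101; N(-d2) = 0.37398687
P = 25.3000 * 0.99352108 * 0.37398687 - 28.4100 * 1.00000000 * 0.27759101 = 1.5142


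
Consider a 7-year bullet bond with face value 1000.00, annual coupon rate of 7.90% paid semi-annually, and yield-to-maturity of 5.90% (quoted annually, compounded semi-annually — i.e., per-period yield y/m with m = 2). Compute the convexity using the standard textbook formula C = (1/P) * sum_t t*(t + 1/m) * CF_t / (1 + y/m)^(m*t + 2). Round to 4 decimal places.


Coupon per period c = face * coupon_rate / m = 39.500000
Periods per year m = 2; per-period yield y/m = 0.029500
Number of cashflows N = 14
Cashflows (t years, CF_t, discount factor 1/(1+y/m)^(m*t), PV):
  t = 0.5000: CF_t = 39.500000, DF = 0.971345, PV = 38.368140
  t = 1.0000: CF_t = 39.500000, DF = 0.943512, PV = 37.268713
  t = 1.5000: CF_t = 39.500000, DF = 0.916476, PV = 36.200790
  t = 2.0000: CF_t = 39.500000, DF = 0.890214, PV = 35.163467
  t = 2.5000: CF_t = 39.500000, DF = 0.864706, PV = 34.155869
  t = 3.0000: CF_t = 39.500000, DF = 0.839928, PV = 33.177143
  t = 3.5000: CF_t = 39.500000, DF = 0.815860, PV = 32.226463
  t = 4.0000: CF_t = 39.500000, DF = 0.792482, PV = 31.303024
  t = 4.5000: CF_t = 39.500000, DF = 0.769773, PV = 30.406045
  t = 5.0000: CF_t = 39.500000, DF = 0.747716, PV = 29.534770
  t = 5.5000: CF_t = 39.500000, DF = 0.726290, PV = 28.688460
  t = 6.0000: CF_t = 39.500000, DF = 0.705479, PV = 27.866401
  t = 6.5000: CF_t = 39.500000, DF = 0.685263, PV = 27.067898
  t = 7.0000: CF_t = 1039.500000, DF = 0.665627, PV = 691.919516
Price P = sum_t PV_t = 1113.346698
Convexity numerator sum_t t*(t + 1/m) * CF_t / (1+y/m)^(m*t + 2):
  t = 0.5000: term = 18.100395
  t = 1.0000: term = 52.745201
  t = 1.5000: term = 102.467607
  t = 2.0000: term = 165.885717
  t = 2.5000: term = 241.698471
  t = 3.0000: term = 328.681747
  t = 3.5000: term = 425.684633
  t = 4.0000: term = 531.625851
  t = 4.5000: term = 645.490349
  t = 5.0000: term = 766.326031
  t = 5.5000: term = 893.240638
  t = 6.0000: term = 1025.398763
  t = 6.5000: term = 1162.018997
  t = 7.0000: term = 34273.793976
Convexity = (1/P) * sum = 40633.158376 / 1113.346698 = 36.496411

Answer: Convexity = 36.4964


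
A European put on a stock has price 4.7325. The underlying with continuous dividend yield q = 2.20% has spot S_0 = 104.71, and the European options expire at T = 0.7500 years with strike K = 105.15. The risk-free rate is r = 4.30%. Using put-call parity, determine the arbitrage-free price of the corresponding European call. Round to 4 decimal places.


Answer: Call price = 5.9159

Derivation:
Put-call parity: C - P = S_0 * exp(-qT) - K * exp(-rT).
S_0 * exp(-qT) = 104.7100 * 0.98363538 = 102.99646058
K * exp(-rT) = 105.1500 * 0.96826449 = 101.81301067
C = P + S*exp(-qT) - K*exp(-rT)
C = 4.7325 + 102.99646058 - 101.81301067 = 5.9159


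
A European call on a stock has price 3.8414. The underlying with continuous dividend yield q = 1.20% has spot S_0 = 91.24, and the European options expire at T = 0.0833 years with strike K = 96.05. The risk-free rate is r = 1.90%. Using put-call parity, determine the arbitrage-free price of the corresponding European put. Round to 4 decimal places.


Put-call parity: C - P = S_0 * exp(-qT) - K * exp(-rT).
S_0 * exp(-qT) = 91.2400 * 0.99900090 = 91.14884206
K * exp(-rT) = 96.0500 * 0.99841855 = 95.89810190
P = C - S*exp(-qT) + K*exp(-rT)
P = 3.8414 - 91.14884206 + 95.89810190 = 8.5907

Answer: Put price = 8.5907


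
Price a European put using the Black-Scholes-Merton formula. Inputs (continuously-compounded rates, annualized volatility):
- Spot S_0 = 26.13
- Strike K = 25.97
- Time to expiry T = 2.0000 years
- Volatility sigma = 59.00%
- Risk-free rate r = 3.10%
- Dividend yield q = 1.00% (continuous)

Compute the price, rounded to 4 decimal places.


d1 = (ln(S/K) + (r - q + 0.5*sigma^2) * T) / (sigma * sqrt(T)) = 0.47489058
d2 = d1 - sigma * sqrt(T) = -0.35949542
exp(-rT) = 0.93988289; exp(-qT) = 0.98019867
P = K * exp(-rT) * N(-d2) - S_0 * exp(-qT) * N(-d1)
N(-d1) = 0.31743248; N(-d2) = 0.64038775
P = 25.9700 * 0.93988289 * 0.64038775 - 26.1300 * 0.98019867 * 0.31743248 = 7.5008

Answer: Price = 7.5008


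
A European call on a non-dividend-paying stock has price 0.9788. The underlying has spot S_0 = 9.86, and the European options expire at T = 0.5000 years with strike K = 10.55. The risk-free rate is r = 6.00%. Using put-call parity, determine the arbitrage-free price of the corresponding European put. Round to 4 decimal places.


Answer: Put price = 1.3570

Derivation:
Put-call parity: C - P = S_0 * exp(-qT) - K * exp(-rT).
S_0 * exp(-qT) = 9.8600 * 1.00000000 = 9.86000000
K * exp(-rT) = 10.5500 * 0.97044553 = 10.23820038
P = C - S*exp(-qT) + K*exp(-rT)
P = 0.9788 - 9.86000000 + 10.23820038 = 1.3570


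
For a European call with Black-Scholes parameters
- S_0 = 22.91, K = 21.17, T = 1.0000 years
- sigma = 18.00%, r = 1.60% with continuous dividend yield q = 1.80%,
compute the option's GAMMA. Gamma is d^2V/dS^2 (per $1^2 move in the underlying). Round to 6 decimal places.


Answer: Gamma = 0.083099

Derivation:
d1 = 0.5177133962; d2 = 0.3377133962
phi(d1) = 0.3489062165; exp(-qT) = 0.9821610324; exp(-rT) = 0.9841273201
Gamma = exp(-qT) * phi(d1) / (S * sigma * sqrt(T)) = 0.9821610324 * 0.3489062165 / (22.9100 * 0.1800 * 1.0000000000) = 0.083099


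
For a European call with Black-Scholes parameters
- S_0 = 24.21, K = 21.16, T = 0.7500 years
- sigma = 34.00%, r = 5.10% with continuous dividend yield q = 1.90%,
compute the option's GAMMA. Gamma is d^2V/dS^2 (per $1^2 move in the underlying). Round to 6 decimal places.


Answer: Gamma = 0.043603

Derivation:
d1 = 0.6860387123; d2 = 0.3915900750
phi(d1) = 0.3152897913; exp(-qT) = 0.9858510507; exp(-rT) = 0.9624722927
Gamma = exp(-qT) * phi(d1) / (S * sigma * sqrt(T)) = 0.9858510507 * 0.3152897913 / (24.2100 * 0.3400 * 0.8660254038) = 0.043603


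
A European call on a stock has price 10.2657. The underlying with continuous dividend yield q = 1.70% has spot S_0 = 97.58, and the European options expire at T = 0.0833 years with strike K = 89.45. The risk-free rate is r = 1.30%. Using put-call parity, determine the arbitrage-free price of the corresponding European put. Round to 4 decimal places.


Put-call parity: C - P = S_0 * exp(-qT) - K * exp(-rT).
S_0 * exp(-qT) = 97.5800 * 0.99858490 = 97.44191476
K * exp(-rT) = 89.4500 * 0.99891769 = 89.35318702
P = C - S*exp(-qT) + K*exp(-rT)
P = 10.2657 - 97.44191476 + 89.35318702 = 2.1770

Answer: Put price = 2.1770


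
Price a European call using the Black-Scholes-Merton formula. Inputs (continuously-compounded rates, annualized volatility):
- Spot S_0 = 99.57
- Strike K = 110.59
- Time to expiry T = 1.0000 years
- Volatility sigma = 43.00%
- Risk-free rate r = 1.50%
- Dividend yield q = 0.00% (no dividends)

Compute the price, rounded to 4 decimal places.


Answer: Price = 13.4420

Derivation:
d1 = (ln(S/K) + (r - q + 0.5*sigma^2) * T) / (sigma * sqrt(T)) = 0.00577034
d2 = d1 - sigma * sqrt(T) = -0.42422966
exp(-rT) = 0.98511194; exp(-qT) = 1.00000000
C = S_0 * exp(-qT) * N(d1) - K * exp(-rT) * N(d2)
N(d1) = 0.50230202; N(d2) = 0.33569917
C = 99.5700 * 1.00000000 * 0.50230202 - 110.5900 * 0.98511194 * 0.33569917 = 13.4420


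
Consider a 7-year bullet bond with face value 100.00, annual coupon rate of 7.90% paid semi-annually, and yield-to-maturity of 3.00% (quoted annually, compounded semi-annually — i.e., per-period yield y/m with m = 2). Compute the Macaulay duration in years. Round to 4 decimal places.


Answer: Macaulay duration = 5.7225 years

Derivation:
Coupon per period c = face * coupon_rate / m = 3.950000
Periods per year m = 2; per-period yield y/m = 0.015000
Number of cashflows N = 14
Cashflows (t years, CF_t, discount factor 1/(1+y/m)^(m*t), PV):
  t = 0.5000: CF_t = 3.950000, DF = 0.985222, PV = 3.891626
  t = 1.0000: CF_t = 3.950000, DF = 0.970662, PV = 3.834114
  t = 1.5000: CF_t = 3.950000, DF = 0.956317, PV = 3.777452
  t = 2.0000: CF_t = 3.950000, DF = 0.942184, PV = 3.721628
  t = 2.5000: CF_t = 3.950000, DF = 0.928260, PV = 3.666628
  t = 3.0000: CF_t = 3.950000, DF = 0.914542, PV = 3.612442
  t = 3.5000: CF_t = 3.950000, DF = 0.901027, PV = 3.559056
  t = 4.0000: CF_t = 3.950000, DF = 0.887711, PV = 3.506459
  t = 4.5000: CF_t = 3.950000, DF = 0.874592, PV = 3.454639
  t = 5.0000: CF_t = 3.950000, DF = 0.861667, PV = 3.403586
  t = 5.5000: CF_t = 3.950000, DF = 0.848933, PV = 3.353286
  t = 6.0000: CF_t = 3.950000, DF = 0.836387, PV = 3.303730
  t = 6.5000: CF_t = 3.950000, DF = 0.824027, PV = 3.254907
  t = 7.0000: CF_t = 103.950000, DF = 0.811849, PV = 84.391732
Price P = sum_t PV_t = 130.731285
Macaulay numerator sum_t t * PV_t:
  t * PV_t at t = 0.5000: 1.945813
  t * PV_t at t = 1.0000: 3.834114
  t * PV_t at t = 1.5000: 5.666178
  t * PV_t at t = 2.0000: 7.443255
  t * PV_t at t = 2.5000: 9.166571
  t * PV_t at t = 3.0000: 10.837325
  t * PV_t at t = 3.5000: 12.456695
  t * PV_t at t = 4.0000: 14.025836
  t * PV_t at t = 4.5000: 15.545877
  t * PV_t at t = 5.0000: 17.017928
  t * PV_t at t = 5.5000: 18.443074
  t * PV_t at t = 6.0000: 19.822382
  t * PV_t at t = 6.5000: 21.156894
  t * PV_t at t = 7.0000: 590.742127
Macaulay duration D = (sum_t t * PV_t) / P = 748.104069 / 130.731285 = 5.722456


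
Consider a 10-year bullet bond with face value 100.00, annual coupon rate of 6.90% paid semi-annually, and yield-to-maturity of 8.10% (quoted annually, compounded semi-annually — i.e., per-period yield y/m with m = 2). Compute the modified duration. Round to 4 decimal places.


Coupon per period c = face * coupon_rate / m = 3.450000
Periods per year m = 2; per-period yield y/m = 0.040500
Number of cashflows N = 20
Cashflows (t years, CF_t, discount factor 1/(1+y/m)^(m*t), PV):
  t = 0.5000: CF_t = 3.450000, DF = 0.961076, PV = 3.315714
  t = 1.0000: CF_t = 3.450000, DF = 0.923668, PV = 3.186654
  t = 1.5000: CF_t = 3.450000, DF = 0.887715, PV = 3.062618
  t = 2.0000: CF_t = 3.450000, DF = 0.853162, PV = 2.943410
  t = 2.5000: CF_t = 3.450000, DF = 0.819954, PV = 2.828842
  t = 3.0000: CF_t = 3.450000, DF = 0.788039, PV = 2.718733
  t = 3.5000: CF_t = 3.450000, DF = 0.757365, PV = 2.612910
  t = 4.0000: CF_t = 3.450000, DF = 0.727886, PV = 2.511206
  t = 4.5000: CF_t = 3.450000, DF = 0.699554, PV = 2.413461
  t = 5.0000: CF_t = 3.450000, DF = 0.672325, PV = 2.319521
  t = 5.5000: CF_t = 3.450000, DF = 0.646156, PV = 2.229237
  t = 6.0000: CF_t = 3.450000, DF = 0.621005, PV = 2.142467
  t = 6.5000: CF_t = 3.450000, DF = 0.596833, PV = 2.059074
  t = 7.0000: CF_t = 3.450000, DF = 0.573602, PV = 1.978928
  t = 7.5000: CF_t = 3.450000, DF = 0.551276, PV = 1.901901
  t = 8.0000: CF_t = 3.450000, DF = 0.529818, PV = 1.827872
  t = 8.5000: CF_t = 3.450000, DF = 0.509196, PV = 1.756724
  t = 9.0000: CF_t = 3.450000, DF = 0.489376, PV = 1.688346
  t = 9.5000: CF_t = 3.450000, DF = 0.470328, PV = 1.622630
  t = 10.0000: CF_t = 103.450000, DF = 0.452021, PV = 46.761540
Price P = sum_t PV_t = 91.881788
First compute Macaulay numerator sum_t t * PV_t:
  t * PV_t at t = 0.5000: 1.657857
  t * PV_t at t = 1.0000: 3.186654
  t * PV_t at t = 1.5000: 4.593927
  t * PV_t at t = 2.0000: 5.886820
  t * PV_t at t = 2.5000: 7.072105
  t * PV_t at t = 3.0000: 8.156200
  t * PV_t at t = 3.5000: 9.145186
  t * PV_t at t = 4.0000: 10.044826
  t * PV_t at t = 4.5000: 10.860576
  t * PV_t at t = 5.0000: 11.597603
  t * PV_t at t = 5.5000: 12.260801
  t * PV_t at t = 6.0000: 12.854800
  t * PV_t at t = 6.5000: 13.383982
  t * PV_t at t = 7.0000: 13.852493
  t * PV_t at t = 7.5000: 14.264255
  t * PV_t at t = 8.0000: 14.622975
  t * PV_t at t = 8.5000: 14.932158
  t * PV_t at t = 9.0000: 15.195118
  t * PV_t at t = 9.5000: 15.414985
  t * PV_t at t = 10.0000: 467.615399
Macaulay duration D = 666.598720 / 91.881788 = 7.254960
Modified duration = D / (1 + y/m) = 7.254960 / (1 + 0.040500) = 6.972571

Answer: Modified duration = 6.9726


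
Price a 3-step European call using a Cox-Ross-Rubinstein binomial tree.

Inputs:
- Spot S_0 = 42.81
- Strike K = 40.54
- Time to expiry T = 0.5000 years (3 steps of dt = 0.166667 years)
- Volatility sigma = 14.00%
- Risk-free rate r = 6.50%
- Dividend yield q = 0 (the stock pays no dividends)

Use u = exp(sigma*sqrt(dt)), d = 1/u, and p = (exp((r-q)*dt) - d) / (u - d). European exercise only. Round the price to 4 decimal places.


Answer: Price = V(0,0) = 3.9172

Derivation:
dt = T/N = 0.166667
u = exp(sigma*sqrt(dt)) = 1.058820; d = 1/u = 0.944448
p = (exp((r-q)*dt) - d) / (u - d) = 0.580950
Discount per step: exp(-r*dt) = 0.989225
Stock lattice S(k, i) with i counting down-moves:
  k=0: S(0,0) = 42.8100
  k=1: S(1,0) = 45.3281; S(1,1) = 40.4318
  k=2: S(2,0) = 47.9943; S(2,1) = 42.8100; S(2,2) = 38.1857
  k=3: S(3,0) = 50.8173; S(3,1) = 45.3281; S(3,2) = 40.4318; S(3,3) = 36.0644
Terminal payoffs V(N, i) = max(S_T - K, 0):
  V(3,0) = 10.277257; V(3,1) = 4.788070; V(3,2) = 0.000000; V(3,3) = 0.000000
Backward induction: V(k, i) = exp(-r*dt) * [p * V(k+1, i) + (1-p) * V(k+1, i+1)].
  V(2,0) = exp(-r*dt) * [p*10.277257 + (1-p)*4.788070] = 7.891064
  V(2,1) = exp(-r*dt) * [p*4.788070 + (1-p)*0.000000] = 2.751660
  V(2,2) = exp(-r*dt) * [p*0.000000 + (1-p)*0.000000] = 0.000000
  V(1,0) = exp(-r*dt) * [p*7.891064 + (1-p)*2.751660] = 5.675580
  V(1,1) = exp(-r*dt) * [p*2.751660 + (1-p)*0.000000] = 1.581354
  V(0,0) = exp(-r*dt) * [p*5.675580 + (1-p)*1.581354] = 3.917229


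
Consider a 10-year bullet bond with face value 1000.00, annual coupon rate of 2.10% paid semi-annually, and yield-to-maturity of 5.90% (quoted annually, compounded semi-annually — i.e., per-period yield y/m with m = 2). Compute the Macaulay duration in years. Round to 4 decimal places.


Answer: Macaulay duration = 8.8535 years

Derivation:
Coupon per period c = face * coupon_rate / m = 10.500000
Periods per year m = 2; per-period yield y/m = 0.029500
Number of cashflows N = 20
Cashflows (t years, CF_t, discount factor 1/(1+y/m)^(m*t), PV):
  t = 0.5000: CF_t = 10.500000, DF = 0.971345, PV = 10.199126
  t = 1.0000: CF_t = 10.500000, DF = 0.943512, PV = 9.906873
  t = 1.5000: CF_t = 10.500000, DF = 0.916476, PV = 9.622995
  t = 2.0000: CF_t = 10.500000, DF = 0.890214, PV = 9.347251
  t = 2.5000: CF_t = 10.500000, DF = 0.864706, PV = 9.079408
  t = 3.0000: CF_t = 10.500000, DF = 0.839928, PV = 8.819241
  t = 3.5000: CF_t = 10.500000, DF = 0.815860, PV = 8.566528
  t = 4.0000: CF_t = 10.500000, DF = 0.792482, PV = 8.321057
  t = 4.5000: CF_t = 10.500000, DF = 0.769773, PV = 8.082620
  t = 5.0000: CF_t = 10.500000, DF = 0.747716, PV = 7.851015
  t = 5.5000: CF_t = 10.500000, DF = 0.726290, PV = 7.626046
  t = 6.0000: CF_t = 10.500000, DF = 0.705479, PV = 7.407524
  t = 6.5000: CF_t = 10.500000, DF = 0.685263, PV = 7.195264
  t = 7.0000: CF_t = 10.500000, DF = 0.665627, PV = 6.989086
  t = 7.5000: CF_t = 10.500000, DF = 0.646554, PV = 6.788816
  t = 8.0000: CF_t = 10.500000, DF = 0.628027, PV = 6.594285
  t = 8.5000: CF_t = 10.500000, DF = 0.610031, PV = 6.405327
  t = 9.0000: CF_t = 10.500000, DF = 0.592551, PV = 6.221785
  t = 9.5000: CF_t = 10.500000, DF = 0.575572, PV = 6.043501
  t = 10.0000: CF_t = 1010.500000, DF = 0.559079, PV = 564.949071
Price P = sum_t PV_t = 716.016818
Macaulay numerator sum_t t * PV_t:
  t * PV_t at t = 0.5000: 5.099563
  t * PV_t at t = 1.0000: 9.906873
  t * PV_t at t = 1.5000: 14.434492
  t * PV_t at t = 2.0000: 18.694502
  t * PV_t at t = 2.5000: 22.698521
  t * PV_t at t = 3.0000: 26.457722
  t * PV_t at t = 3.5000: 29.982848
  t * PV_t at t = 4.0000: 33.284228
  t * PV_t at t = 4.5000: 36.371788
  t * PV_t at t = 5.0000: 39.255073
  t * PV_t at t = 5.5000: 41.943255
  t * PV_t at t = 6.0000: 44.445146
  t * PV_t at t = 6.5000: 46.769216
  t * PV_t at t = 7.0000: 48.923602
  t * PV_t at t = 7.5000: 50.916120
  t * PV_t at t = 8.0000: 52.754276
  t * PV_t at t = 8.5000: 54.445283
  t * PV_t at t = 9.0000: 55.996063
  t * PV_t at t = 9.5000: 57.413264
  t * PV_t at t = 10.0000: 5649.490709
Macaulay duration D = (sum_t t * PV_t) / P = 6339.282544 / 716.016818 = 8.853539


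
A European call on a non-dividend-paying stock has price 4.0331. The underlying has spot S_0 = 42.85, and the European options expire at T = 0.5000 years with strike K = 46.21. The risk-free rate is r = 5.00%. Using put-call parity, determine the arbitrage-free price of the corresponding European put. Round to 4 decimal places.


Answer: Put price = 6.2522

Derivation:
Put-call parity: C - P = S_0 * exp(-qT) - K * exp(-rT).
S_0 * exp(-qT) = 42.8500 * 1.00000000 = 42.85000000
K * exp(-rT) = 46.2100 * 0.97530991 = 45.06907103
P = C - S*exp(-qT) + K*exp(-rT)
P = 4.0331 - 42.85000000 + 45.06907103 = 6.2522


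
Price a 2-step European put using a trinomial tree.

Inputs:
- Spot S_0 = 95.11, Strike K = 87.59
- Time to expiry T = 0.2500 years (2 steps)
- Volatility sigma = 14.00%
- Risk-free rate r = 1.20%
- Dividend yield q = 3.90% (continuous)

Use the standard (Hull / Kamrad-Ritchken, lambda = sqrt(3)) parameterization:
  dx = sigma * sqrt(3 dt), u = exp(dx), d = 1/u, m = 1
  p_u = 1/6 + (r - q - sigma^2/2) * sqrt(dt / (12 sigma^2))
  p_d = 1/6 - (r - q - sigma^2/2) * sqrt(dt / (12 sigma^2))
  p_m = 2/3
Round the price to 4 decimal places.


dt = T/N = 0.125000; dx = sigma*sqrt(3*dt) = 0.085732
u = exp(dx) = 1.089514; d = 1/u = 0.917840
p_u = 0.139839, p_m = 0.666667, p_d = 0.193494
Discount per step: exp(-r*dt) = 0.998501
Stock lattice S(k, j) with j the centered position index:
  k=0: S(0,+0) = 95.1100
  k=1: S(1,-1) = 87.2958; S(1,+0) = 95.1100; S(1,+1) = 103.6237
  k=2: S(2,-2) = 80.1236; S(2,-1) = 87.2958; S(2,+0) = 95.1100; S(2,+1) = 103.6237; S(2,+2) = 112.8995
Terminal payoffs V(N, j) = max(K - S_T, 0):
  V(2,-2) = 7.466449; V(2,-1) = 0.294233; V(2,+0) = 0.000000; V(2,+1) = 0.000000; V(2,+2) = 0.000000
Backward induction: V(k, j) = exp(-r*dt) * [p_u * V(k+1, j+1) + p_m * V(k+1, j) + p_d * V(k+1, j-1)]
  V(1,-1) = exp(-r*dt) * [p_u*0.000000 + p_m*0.294233 + p_d*7.466449] = 1.638412
  V(1,+0) = exp(-r*dt) * [p_u*0.000000 + p_m*0.000000 + p_d*0.294233] = 0.056847
  V(1,+1) = exp(-r*dt) * [p_u*0.000000 + p_m*0.000000 + p_d*0.000000] = 0.000000
  V(0,+0) = exp(-r*dt) * [p_u*0.000000 + p_m*0.056847 + p_d*1.638412] = 0.354390

Answer: Price = V(0,0) = 0.3544


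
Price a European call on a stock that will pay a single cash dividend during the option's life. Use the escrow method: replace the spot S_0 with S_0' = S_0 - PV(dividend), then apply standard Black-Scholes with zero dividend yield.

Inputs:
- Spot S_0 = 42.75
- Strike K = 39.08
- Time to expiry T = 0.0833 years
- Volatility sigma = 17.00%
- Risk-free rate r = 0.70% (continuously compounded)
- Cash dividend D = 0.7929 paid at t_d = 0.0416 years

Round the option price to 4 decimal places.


PV(D) = D * exp(-r * t_d) = 0.7929 * 0.99970884 = 0.79266914
S_0' = S_0 - PV(D) = 42.7500 - 0.79266914 = 41.95733086
d1 = (ln(S_0'/K) + (r + sigma^2/2)*T) / (sigma*sqrt(T)) = 1.48434101
d2 = d1 - sigma*sqrt(T) = 1.43527605
exp(-rT) = 0.99941707
N(d1) = 0.93114076; N(d2) = 0.92439578
C = S_0' * N(d1) - K * exp(-rT) * N(d2) = 41.95733086 * 0.93114076 - 39.0800 * 0.99941707 * 0.92439578 = 2.9639

Answer: Price = 2.9639


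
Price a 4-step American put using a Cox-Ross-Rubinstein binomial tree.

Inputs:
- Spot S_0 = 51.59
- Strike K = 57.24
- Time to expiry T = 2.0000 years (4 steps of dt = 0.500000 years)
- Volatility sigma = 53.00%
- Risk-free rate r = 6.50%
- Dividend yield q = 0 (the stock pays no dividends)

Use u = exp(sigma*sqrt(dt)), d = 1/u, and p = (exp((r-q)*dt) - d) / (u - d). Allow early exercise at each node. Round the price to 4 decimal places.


Answer: Price = V(0,0) = 15.5853

Derivation:
dt = T/N = 0.500000
u = exp(sigma*sqrt(dt)) = 1.454652; d = 1/u = 0.687450
p = (exp((r-q)*dt) - d) / (u - d) = 0.450447
Discount per step: exp(-r*dt) = 0.968022
Stock lattice S(k, i) with i counting down-moves:
  k=0: S(0,0) = 51.5900
  k=1: S(1,0) = 75.0455; S(1,1) = 35.4655
  k=2: S(2,0) = 109.1651; S(2,1) = 51.5900; S(2,2) = 24.3808
  k=3: S(3,0) = 158.7972; S(3,1) = 75.0455; S(3,2) = 35.4655; S(3,3) = 16.7606
  k=4: S(4,0) = 230.9946; S(4,1) = 109.1651; S(4,2) = 51.5900; S(4,3) = 24.3808; S(4,4) = 11.5220
Terminal payoffs V(N, i) = max(K - S_T, 0):
  V(4,0) = 0.000000; V(4,1) = 0.000000; V(4,2) = 5.650000; V(4,3) = 32.859231; V(4,4) = 45.717963
Backward induction: V(k, i) = exp(-r*dt) * [p * V(k+1, i) + (1-p) * V(k+1, i+1)]; then take max(V_cont, immediate exercise) for American.
  V(3,0) = exp(-r*dt) * [p*0.000000 + (1-p)*0.000000] = 0.000000; exercise = 0.000000; V(3,0) = max -> 0.000000
  V(3,1) = exp(-r*dt) * [p*0.000000 + (1-p)*5.650000] = 3.005683; exercise = 0.000000; V(3,1) = max -> 3.005683
  V(3,2) = exp(-r*dt) * [p*5.650000 + (1-p)*32.859231] = 19.944074; exercise = 21.774469; V(3,2) = max -> 21.774469
  V(3,3) = exp(-r*dt) * [p*32.859231 + (1-p)*45.717963] = 38.649052; exercise = 40.479447; V(3,3) = max -> 40.479447
  V(2,0) = exp(-r*dt) * [p*0.000000 + (1-p)*3.005683] = 1.598961; exercise = 0.000000; V(2,0) = max -> 1.598961
  V(2,1) = exp(-r*dt) * [p*3.005683 + (1-p)*21.774469] = 12.894174; exercise = 5.650000; V(2,1) = max -> 12.894174
  V(2,2) = exp(-r*dt) * [p*21.774469 + (1-p)*40.479447] = 31.028836; exercise = 32.859231; V(2,2) = max -> 32.859231
  V(1,0) = exp(-r*dt) * [p*1.598961 + (1-p)*12.894174] = 7.556650; exercise = 0.000000; V(1,0) = max -> 7.556650
  V(1,1) = exp(-r*dt) * [p*12.894174 + (1-p)*32.859231] = 23.102847; exercise = 21.774469; V(1,1) = max -> 23.102847
  V(0,0) = exp(-r*dt) * [p*7.556650 + (1-p)*23.102847] = 15.585261; exercise = 5.650000; V(0,0) = max -> 15.585261


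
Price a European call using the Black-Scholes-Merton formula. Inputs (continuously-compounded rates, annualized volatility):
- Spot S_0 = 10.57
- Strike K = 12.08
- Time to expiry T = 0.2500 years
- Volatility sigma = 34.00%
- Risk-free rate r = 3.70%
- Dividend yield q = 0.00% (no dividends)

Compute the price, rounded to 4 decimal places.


Answer: Price = 0.2586

Derivation:
d1 = (ln(S/K) + (r - q + 0.5*sigma^2) * T) / (sigma * sqrt(T)) = -0.64606702
d2 = d1 - sigma * sqrt(T) = -0.81606702
exp(-rT) = 0.99079265; exp(-qT) = 1.00000000
C = S_0 * exp(-qT) * N(d1) - K * exp(-rT) * N(d2)
N(d1) = 0.25911798; N(d2) = 0.20723090
C = 10.5700 * 1.00000000 * 0.25911798 - 12.0800 * 0.99079265 * 0.20723090 = 0.2586


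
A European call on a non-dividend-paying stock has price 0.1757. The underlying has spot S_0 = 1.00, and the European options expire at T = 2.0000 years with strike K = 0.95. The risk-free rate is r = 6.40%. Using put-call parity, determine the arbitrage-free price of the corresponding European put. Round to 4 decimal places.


Answer: Put price = 0.0116

Derivation:
Put-call parity: C - P = S_0 * exp(-qT) - K * exp(-rT).
S_0 * exp(-qT) = 1.0000 * 1.00000000 = 1.00000000
K * exp(-rT) = 0.9500 * 0.87985338 = 0.83586071
P = C - S*exp(-qT) + K*exp(-rT)
P = 0.1757 - 1.00000000 + 0.83586071 = 0.0116


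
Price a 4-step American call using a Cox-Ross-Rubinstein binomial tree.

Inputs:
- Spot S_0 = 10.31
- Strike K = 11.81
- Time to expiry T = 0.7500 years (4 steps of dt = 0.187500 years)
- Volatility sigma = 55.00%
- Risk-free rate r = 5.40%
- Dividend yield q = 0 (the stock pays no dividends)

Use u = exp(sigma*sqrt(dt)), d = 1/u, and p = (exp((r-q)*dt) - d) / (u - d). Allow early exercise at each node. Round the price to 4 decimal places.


Answer: Price = V(0,0) = 1.6280

Derivation:
dt = T/N = 0.187500
u = exp(sigma*sqrt(dt)) = 1.268908; d = 1/u = 0.788079
p = (exp((r-q)*dt) - d) / (u - d) = 0.461905
Discount per step: exp(-r*dt) = 0.989926
Stock lattice S(k, i) with i counting down-moves:
  k=0: S(0,0) = 10.3100
  k=1: S(1,0) = 13.0824; S(1,1) = 8.1251
  k=2: S(2,0) = 16.6004; S(2,1) = 10.3100; S(2,2) = 6.4032
  k=3: S(3,0) = 21.0644; S(3,1) = 13.0824; S(3,2) = 8.1251; S(3,3) = 5.0462
  k=4: S(4,0) = 26.7288; S(4,1) = 16.6004; S(4,2) = 10.3100; S(4,3) = 6.4032; S(4,4) = 3.9768
Terminal payoffs V(N, i) = max(S_T - K, 0):
  V(4,0) = 14.918816; V(4,1) = 4.790425; V(4,2) = 0.000000; V(4,3) = 0.000000; V(4,4) = 0.000000
Backward induction: V(k, i) = exp(-r*dt) * [p * V(k+1, i) + (1-p) * V(k+1, i+1)]; then take max(V_cont, immediate exercise) for American.
  V(3,0) = exp(-r*dt) * [p*14.918816 + (1-p)*4.790425] = 9.373391; exercise = 9.254418; V(3,0) = max -> 9.373391
  V(3,1) = exp(-r*dt) * [p*4.790425 + (1-p)*0.000000] = 2.190430; exercise = 1.272445; V(3,1) = max -> 2.190430
  V(3,2) = exp(-r*dt) * [p*0.000000 + (1-p)*0.000000] = 0.000000; exercise = 0.000000; V(3,2) = max -> 0.000000
  V(3,3) = exp(-r*dt) * [p*0.000000 + (1-p)*0.000000] = 0.000000; exercise = 0.000000; V(3,3) = max -> 0.000000
  V(2,0) = exp(-r*dt) * [p*9.373391 + (1-p)*2.190430] = 5.452785; exercise = 4.790425; V(2,0) = max -> 5.452785
  V(2,1) = exp(-r*dt) * [p*2.190430 + (1-p)*0.000000] = 1.001578; exercise = 0.000000; V(2,1) = max -> 1.001578
  V(2,2) = exp(-r*dt) * [p*0.000000 + (1-p)*0.000000] = 0.000000; exercise = 0.000000; V(2,2) = max -> 0.000000
  V(1,0) = exp(-r*dt) * [p*5.452785 + (1-p)*1.001578] = 3.026810; exercise = 1.272445; V(1,0) = max -> 3.026810
  V(1,1) = exp(-r*dt) * [p*1.001578 + (1-p)*0.000000] = 0.457973; exercise = 0.000000; V(1,1) = max -> 0.457973
  V(0,0) = exp(-r*dt) * [p*3.026810 + (1-p)*0.457973] = 1.627965; exercise = 0.000000; V(0,0) = max -> 1.627965


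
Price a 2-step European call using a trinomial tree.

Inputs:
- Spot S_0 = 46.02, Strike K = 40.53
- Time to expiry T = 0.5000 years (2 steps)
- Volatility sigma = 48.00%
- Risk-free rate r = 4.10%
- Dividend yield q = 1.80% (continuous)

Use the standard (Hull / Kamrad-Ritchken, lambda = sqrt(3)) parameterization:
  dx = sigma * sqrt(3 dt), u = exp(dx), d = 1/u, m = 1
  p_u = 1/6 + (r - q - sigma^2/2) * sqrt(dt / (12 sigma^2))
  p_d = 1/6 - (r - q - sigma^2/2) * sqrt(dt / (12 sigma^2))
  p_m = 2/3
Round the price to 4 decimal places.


dt = T/N = 0.250000; dx = sigma*sqrt(3*dt) = 0.415692
u = exp(dx) = 1.515419; d = 1/u = 0.659883
p_u = 0.138942, p_m = 0.666667, p_d = 0.194392
Discount per step: exp(-r*dt) = 0.989802
Stock lattice S(k, j) with j the centered position index:
  k=0: S(0,+0) = 46.0200
  k=1: S(1,-1) = 30.3678; S(1,+0) = 46.0200; S(1,+1) = 69.7396
  k=2: S(2,-2) = 20.0392; S(2,-1) = 30.3678; S(2,+0) = 46.0200; S(2,+1) = 69.7396; S(2,+2) = 105.6847
Terminal payoffs V(N, j) = max(S_T - K, 0):
  V(2,-2) = 0.000000; V(2,-1) = 0.000000; V(2,+0) = 5.490000; V(2,+1) = 29.209598; V(2,+2) = 65.154736
Backward induction: V(k, j) = exp(-r*dt) * [p_u * V(k+1, j+1) + p_m * V(k+1, j) + p_d * V(k+1, j-1)]
  V(1,-1) = exp(-r*dt) * [p_u*5.490000 + p_m*0.000000 + p_d*0.000000] = 0.755012
  V(1,+0) = exp(-r*dt) * [p_u*29.209598 + p_m*5.490000 + p_d*0.000000] = 7.639725
  V(1,+1) = exp(-r*dt) * [p_u*65.154736 + p_m*29.209598 + p_d*5.490000] = 29.291214
  V(0,+0) = exp(-r*dt) * [p_u*29.291214 + p_m*7.639725 + p_d*0.755012] = 9.214756

Answer: Price = V(0,0) = 9.2148


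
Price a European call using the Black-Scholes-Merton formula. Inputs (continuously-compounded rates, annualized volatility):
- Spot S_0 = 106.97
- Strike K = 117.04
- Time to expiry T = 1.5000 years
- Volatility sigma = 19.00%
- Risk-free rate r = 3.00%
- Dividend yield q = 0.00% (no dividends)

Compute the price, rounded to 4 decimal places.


d1 = (ln(S/K) + (r - q + 0.5*sigma^2) * T) / (sigma * sqrt(T)) = -0.07688964
d2 = d1 - sigma * sqrt(T) = -0.30959116
exp(-rT) = 0.95599748; exp(-qT) = 1.00000000
C = S_0 * exp(-qT) * N(d1) - K * exp(-rT) * N(d2)
N(d1) = 0.46935567; N(d2) = 0.37843594
C = 106.9700 * 1.00000000 * 0.46935567 - 117.0400 * 0.95599748 * 0.37843594 = 7.8638

Answer: Price = 7.8638


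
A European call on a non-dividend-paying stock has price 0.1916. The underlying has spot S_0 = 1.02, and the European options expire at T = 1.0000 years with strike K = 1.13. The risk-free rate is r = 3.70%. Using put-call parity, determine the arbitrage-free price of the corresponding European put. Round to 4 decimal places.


Put-call parity: C - P = S_0 * exp(-qT) - K * exp(-rT).
S_0 * exp(-qT) = 1.0200 * 1.00000000 = 1.02000000
K * exp(-rT) = 1.1300 * 0.96367614 = 1.08895403
P = C - S*exp(-qT) + K*exp(-rT)
P = 0.1916 - 1.02000000 + 1.08895403 = 0.2606

Answer: Put price = 0.2606


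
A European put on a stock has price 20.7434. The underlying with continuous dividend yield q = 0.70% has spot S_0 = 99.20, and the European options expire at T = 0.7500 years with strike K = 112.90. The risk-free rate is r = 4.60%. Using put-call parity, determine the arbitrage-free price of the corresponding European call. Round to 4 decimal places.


Answer: Call price = 10.3526

Derivation:
Put-call parity: C - P = S_0 * exp(-qT) - K * exp(-rT).
S_0 * exp(-qT) = 99.2000 * 0.99476376 = 98.68056471
K * exp(-rT) = 112.9000 * 0.96608834 = 109.07137355
C = P + S*exp(-qT) - K*exp(-rT)
C = 20.7434 + 98.68056471 - 109.07137355 = 10.3526


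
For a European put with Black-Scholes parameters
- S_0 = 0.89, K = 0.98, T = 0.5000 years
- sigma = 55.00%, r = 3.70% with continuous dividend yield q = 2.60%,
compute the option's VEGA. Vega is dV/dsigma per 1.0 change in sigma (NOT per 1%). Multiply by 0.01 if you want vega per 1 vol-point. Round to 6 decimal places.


d1 = -0.0390994282; d2 = -0.4280081578
phi(d1) = 0.3986374524; exp(-qT) = 0.9870841350; exp(-rT) = 0.9816700746
Vega = S * exp(-qT) * phi(d1) * sqrt(T) = 0.8900 * 0.9870841350 * 0.3986374524 * 0.7071067812 = 0.247632

Answer: Vega = 0.247632


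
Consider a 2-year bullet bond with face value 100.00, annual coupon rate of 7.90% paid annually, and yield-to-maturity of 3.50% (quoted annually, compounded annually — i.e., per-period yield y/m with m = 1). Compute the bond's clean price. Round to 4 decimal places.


Answer: Price = 108.3587

Derivation:
Coupon per period c = face * coupon_rate / m = 7.900000
Periods per year m = 1; per-period yield y/m = 0.035000
Number of cashflows N = 2
Cashflows (t years, CF_t, discount factor 1/(1+y/m)^(m*t), PV):
  t = 1.0000: CF_t = 7.900000, DF = 0.966184, PV = 7.632850
  t = 2.0000: CF_t = 107.900000, DF = 0.933511, PV = 100.725805
Price P = sum_t PV_t = 108.358655


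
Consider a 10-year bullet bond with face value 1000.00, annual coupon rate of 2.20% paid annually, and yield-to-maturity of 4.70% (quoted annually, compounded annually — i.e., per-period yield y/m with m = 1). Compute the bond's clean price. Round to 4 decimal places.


Coupon per period c = face * coupon_rate / m = 22.000000
Periods per year m = 1; per-period yield y/m = 0.047000
Number of cashflows N = 10
Cashflows (t years, CF_t, discount factor 1/(1+y/m)^(m*t), PV):
  t = 1.0000: CF_t = 22.000000, DF = 0.955110, PV = 21.012416
  t = 2.0000: CF_t = 22.000000, DF = 0.912235, PV = 20.069166
  t = 3.0000: CF_t = 22.000000, DF = 0.871284, PV = 19.168258
  t = 4.0000: CF_t = 22.000000, DF = 0.832172, PV = 18.307791
  t = 5.0000: CF_t = 22.000000, DF = 0.794816, PV = 17.485952
  t = 6.0000: CF_t = 22.000000, DF = 0.759137, PV = 16.701004
  t = 7.0000: CF_t = 22.000000, DF = 0.725059, PV = 15.951294
  t = 8.0000: CF_t = 22.000000, DF = 0.692511, PV = 15.235237
  t = 9.0000: CF_t = 22.000000, DF = 0.661424, PV = 14.551325
  t = 10.0000: CF_t = 1022.000000, DF = 0.631732, PV = 645.630560
Price P = sum_t PV_t = 804.113003

Answer: Price = 804.1130


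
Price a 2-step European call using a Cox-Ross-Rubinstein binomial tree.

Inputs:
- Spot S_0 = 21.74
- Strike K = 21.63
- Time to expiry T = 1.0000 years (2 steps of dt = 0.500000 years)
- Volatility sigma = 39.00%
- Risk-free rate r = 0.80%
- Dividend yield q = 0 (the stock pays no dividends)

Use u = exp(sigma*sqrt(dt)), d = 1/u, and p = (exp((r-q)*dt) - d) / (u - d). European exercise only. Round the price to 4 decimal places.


Answer: Price = V(0,0) = 3.1289

Derivation:
dt = T/N = 0.500000
u = exp(sigma*sqrt(dt)) = 1.317547; d = 1/u = 0.758986
p = (exp((r-q)*dt) - d) / (u - d) = 0.438666
Discount per step: exp(-r*dt) = 0.996008
Stock lattice S(k, i) with i counting down-moves:
  k=0: S(0,0) = 21.7400
  k=1: S(1,0) = 28.6435; S(1,1) = 16.5004
  k=2: S(2,0) = 37.7391; S(2,1) = 21.7400; S(2,2) = 12.5235
Terminal payoffs V(N, i) = max(S_T - K, 0):
  V(2,0) = 16.109118; V(2,1) = 0.110000; V(2,2) = 0.000000
Backward induction: V(k, i) = exp(-r*dt) * [p * V(k+1, i) + (1-p) * V(k+1, i+1)].
  V(1,0) = exp(-r*dt) * [p*16.109118 + (1-p)*0.110000] = 7.099818
  V(1,1) = exp(-r*dt) * [p*0.110000 + (1-p)*0.000000] = 0.048061
  V(0,0) = exp(-r*dt) * [p*7.099818 + (1-p)*0.048061] = 3.128889


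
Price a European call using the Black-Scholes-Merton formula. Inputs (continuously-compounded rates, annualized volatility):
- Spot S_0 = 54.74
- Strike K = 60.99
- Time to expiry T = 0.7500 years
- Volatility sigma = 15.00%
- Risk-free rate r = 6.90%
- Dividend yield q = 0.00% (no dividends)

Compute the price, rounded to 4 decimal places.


Answer: Price = 1.5999

Derivation:
d1 = (ln(S/K) + (r - q + 0.5*sigma^2) * T) / (sigma * sqrt(T)) = -0.36894770
d2 = d1 - sigma * sqrt(T) = -0.49885151
exp(-rT) = 0.94956623; exp(-qT) = 1.00000000
C = S_0 * exp(-qT) * N(d1) - K * exp(-rT) * N(d2)
N(d1) = 0.35608335; N(d2) = 0.30894200
C = 54.7400 * 1.00000000 * 0.35608335 - 60.9900 * 0.94956623 * 0.30894200 = 1.5999


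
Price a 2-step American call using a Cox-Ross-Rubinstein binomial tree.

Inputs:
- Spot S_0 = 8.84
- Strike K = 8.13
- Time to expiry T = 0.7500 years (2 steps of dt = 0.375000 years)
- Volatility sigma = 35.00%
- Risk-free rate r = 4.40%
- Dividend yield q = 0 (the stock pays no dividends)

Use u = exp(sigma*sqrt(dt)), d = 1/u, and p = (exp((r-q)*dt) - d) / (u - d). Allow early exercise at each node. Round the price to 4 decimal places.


Answer: Price = V(0,0) = 1.5822

Derivation:
dt = T/N = 0.375000
u = exp(sigma*sqrt(dt)) = 1.239032; d = 1/u = 0.807082
p = (exp((r-q)*dt) - d) / (u - d) = 0.485137
Discount per step: exp(-r*dt) = 0.983635
Stock lattice S(k, i) with i counting down-moves:
  k=0: S(0,0) = 8.8400
  k=1: S(1,0) = 10.9530; S(1,1) = 7.1346
  k=2: S(2,0) = 13.5712; S(2,1) = 8.8400; S(2,2) = 5.7582
Terminal payoffs V(N, i) = max(S_T - K, 0):
  V(2,0) = 5.441169; V(2,1) = 0.710000; V(2,2) = 0.000000
Backward induction: V(k, i) = exp(-r*dt) * [p * V(k+1, i) + (1-p) * V(k+1, i+1)]; then take max(V_cont, immediate exercise) for American.
  V(1,0) = exp(-r*dt) * [p*5.441169 + (1-p)*0.710000] = 2.956086; exercise = 2.823042; V(1,0) = max -> 2.956086
  V(1,1) = exp(-r*dt) * [p*0.710000 + (1-p)*0.000000] = 0.338811; exercise = 0.000000; V(1,1) = max -> 0.338811
  V(0,0) = exp(-r*dt) * [p*2.956086 + (1-p)*0.338811] = 1.582226; exercise = 0.710000; V(0,0) = max -> 1.582226


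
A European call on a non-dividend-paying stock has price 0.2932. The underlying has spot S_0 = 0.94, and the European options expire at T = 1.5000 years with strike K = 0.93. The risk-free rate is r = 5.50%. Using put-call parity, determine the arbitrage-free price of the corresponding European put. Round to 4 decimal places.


Answer: Put price = 0.2096

Derivation:
Put-call parity: C - P = S_0 * exp(-qT) - K * exp(-rT).
S_0 * exp(-qT) = 0.9400 * 1.00000000 = 0.94000000
K * exp(-rT) = 0.9300 * 0.92081144 = 0.85635464
P = C - S*exp(-qT) + K*exp(-rT)
P = 0.2932 - 0.94000000 + 0.85635464 = 0.2096


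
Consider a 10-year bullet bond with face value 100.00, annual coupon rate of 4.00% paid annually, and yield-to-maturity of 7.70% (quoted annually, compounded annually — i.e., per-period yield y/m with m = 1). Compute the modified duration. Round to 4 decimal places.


Coupon per period c = face * coupon_rate / m = 4.000000
Periods per year m = 1; per-period yield y/m = 0.077000
Number of cashflows N = 10
Cashflows (t years, CF_t, discount factor 1/(1+y/m)^(m*t), PV):
  t = 1.0000: CF_t = 4.000000, DF = 0.928505, PV = 3.714020
  t = 2.0000: CF_t = 4.000000, DF = 0.862122, PV = 3.448487
  t = 3.0000: CF_t = 4.000000, DF = 0.800484, PV = 3.201938
  t = 4.0000: CF_t = 4.000000, DF = 0.743254, PV = 2.973016
  t = 5.0000: CF_t = 4.000000, DF = 0.690115, PV = 2.760460
  t = 6.0000: CF_t = 4.000000, DF = 0.640775, PV = 2.563101
  t = 7.0000: CF_t = 4.000000, DF = 0.594963, PV = 2.379853
  t = 8.0000: CF_t = 4.000000, DF = 0.552426, PV = 2.209705
  t = 9.0000: CF_t = 4.000000, DF = 0.512931, PV = 2.051723
  t = 10.0000: CF_t = 104.000000, DF = 0.476259, PV = 49.530910
Price P = sum_t PV_t = 74.833213
First compute Macaulay numerator sum_t t * PV_t:
  t * PV_t at t = 1.0000: 3.714020
  t * PV_t at t = 2.0000: 6.896974
  t * PV_t at t = 3.0000: 9.605813
  t * PV_t at t = 4.0000: 11.892062
  t * PV_t at t = 5.0000: 13.802301
  t * PV_t at t = 6.0000: 15.378608
  t * PV_t at t = 7.0000: 16.658969
  t * PV_t at t = 8.0000: 17.677643
  t * PV_t at t = 9.0000: 18.465504
  t * PV_t at t = 10.0000: 495.309099
Macaulay duration D = 609.400993 / 74.833213 = 8.143456
Modified duration = D / (1 + y/m) = 8.143456 / (1 + 0.077000) = 7.561241

Answer: Modified duration = 7.5612


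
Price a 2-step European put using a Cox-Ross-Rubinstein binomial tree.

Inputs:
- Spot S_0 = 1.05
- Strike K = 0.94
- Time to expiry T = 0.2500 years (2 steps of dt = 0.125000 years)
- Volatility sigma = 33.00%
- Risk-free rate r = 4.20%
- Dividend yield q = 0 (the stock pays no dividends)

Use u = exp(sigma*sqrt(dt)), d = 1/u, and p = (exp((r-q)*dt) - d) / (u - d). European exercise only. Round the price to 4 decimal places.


Answer: Price = V(0,0) = 0.0276

Derivation:
dt = T/N = 0.125000
u = exp(sigma*sqrt(dt)) = 1.123751; d = 1/u = 0.889876
p = (exp((r-q)*dt) - d) / (u - d) = 0.493372
Discount per step: exp(-r*dt) = 0.994764
Stock lattice S(k, i) with i counting down-moves:
  k=0: S(0,0) = 1.0500
  k=1: S(1,0) = 1.1799; S(1,1) = 0.9344
  k=2: S(2,0) = 1.3260; S(2,1) = 1.0500; S(2,2) = 0.8315
Terminal payoffs V(N, i) = max(K - S_T, 0):
  V(2,0) = 0.000000; V(2,1) = 0.000000; V(2,2) = 0.108526
Backward induction: V(k, i) = exp(-r*dt) * [p * V(k+1, i) + (1-p) * V(k+1, i+1)].
  V(1,0) = exp(-r*dt) * [p*0.000000 + (1-p)*0.000000] = 0.000000
  V(1,1) = exp(-r*dt) * [p*0.000000 + (1-p)*0.108526] = 0.054694
  V(0,0) = exp(-r*dt) * [p*0.000000 + (1-p)*0.054694] = 0.027565
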